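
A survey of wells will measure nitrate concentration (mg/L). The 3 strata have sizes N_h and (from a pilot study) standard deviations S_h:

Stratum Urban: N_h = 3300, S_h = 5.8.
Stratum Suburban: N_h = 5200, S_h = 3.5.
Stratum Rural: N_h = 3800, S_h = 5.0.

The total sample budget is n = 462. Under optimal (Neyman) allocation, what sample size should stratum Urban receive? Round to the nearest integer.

157

Neyman allocation: n_h = n · N_h S_h / Σ N_i S_i, with n = 462.
  stratum Urban: N_h·S_h = 3300·5.8 = 19140.00
  stratum Suburban: N_h·S_h = 5200·3.5 = 18200.00
  stratum Rural: N_h·S_h = 3800·5.0 = 19000.00
Σ N_h S_h = 56340.00
n for stratum Urban = 462·19140.00/56340.00 = 156.952 → 157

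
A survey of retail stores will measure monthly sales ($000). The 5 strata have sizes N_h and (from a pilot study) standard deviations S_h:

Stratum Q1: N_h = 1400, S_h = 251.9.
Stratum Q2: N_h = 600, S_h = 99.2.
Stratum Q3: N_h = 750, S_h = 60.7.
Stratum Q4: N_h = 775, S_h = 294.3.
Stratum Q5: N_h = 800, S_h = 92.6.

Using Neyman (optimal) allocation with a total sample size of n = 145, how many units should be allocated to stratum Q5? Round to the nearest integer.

Neyman allocation: n_h = n · N_h S_h / Σ N_i S_i, with n = 145.
  stratum Q1: N_h·S_h = 1400·251.9 = 352660.00
  stratum Q2: N_h·S_h = 600·99.2 = 59520.00
  stratum Q3: N_h·S_h = 750·60.7 = 45525.00
  stratum Q4: N_h·S_h = 775·294.3 = 228082.50
  stratum Q5: N_h·S_h = 800·92.6 = 74080.00
Σ N_h S_h = 759867.50
n for stratum Q5 = 145·74080.00/759867.50 = 14.136 → 14

14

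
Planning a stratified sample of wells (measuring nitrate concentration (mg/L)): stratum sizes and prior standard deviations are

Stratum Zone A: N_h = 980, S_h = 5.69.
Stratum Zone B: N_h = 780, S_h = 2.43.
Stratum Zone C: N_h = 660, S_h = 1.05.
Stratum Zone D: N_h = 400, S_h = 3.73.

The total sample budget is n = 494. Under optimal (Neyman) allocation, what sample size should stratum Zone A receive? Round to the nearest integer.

Neyman allocation: n_h = n · N_h S_h / Σ N_i S_i, with n = 494.
  stratum Zone A: N_h·S_h = 980·5.69 = 5576.20
  stratum Zone B: N_h·S_h = 780·2.43 = 1895.40
  stratum Zone C: N_h·S_h = 660·1.05 = 693.00
  stratum Zone D: N_h·S_h = 400·3.73 = 1492.00
Σ N_h S_h = 9656.60
n for stratum Zone A = 494·5576.20/9656.60 = 285.260 → 285

285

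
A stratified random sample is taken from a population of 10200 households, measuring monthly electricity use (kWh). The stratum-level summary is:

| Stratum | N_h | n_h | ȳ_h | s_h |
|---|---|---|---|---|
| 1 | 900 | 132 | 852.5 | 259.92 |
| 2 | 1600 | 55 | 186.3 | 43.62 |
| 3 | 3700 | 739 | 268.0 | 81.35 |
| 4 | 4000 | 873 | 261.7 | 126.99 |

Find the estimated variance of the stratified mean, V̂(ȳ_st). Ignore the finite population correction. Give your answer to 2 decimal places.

V̂(ȳ_st) ≈ 8.86

V̂(ȳ_st) = Σ W_h² s_h²/n_h, with W_h = N_h/N and N = 10200:
  stratum 1: (900/10200)²·259.92²/132 = 3.98465
  stratum 2: (1600/10200)²·43.62²/55 = 0.851233
  stratum 3: (3700/10200)²·81.35²/739 = 1.17835
  stratum 4: (4000/10200)²·126.99²/873 = 2.84082
V̂(ȳ_st) = 8.85506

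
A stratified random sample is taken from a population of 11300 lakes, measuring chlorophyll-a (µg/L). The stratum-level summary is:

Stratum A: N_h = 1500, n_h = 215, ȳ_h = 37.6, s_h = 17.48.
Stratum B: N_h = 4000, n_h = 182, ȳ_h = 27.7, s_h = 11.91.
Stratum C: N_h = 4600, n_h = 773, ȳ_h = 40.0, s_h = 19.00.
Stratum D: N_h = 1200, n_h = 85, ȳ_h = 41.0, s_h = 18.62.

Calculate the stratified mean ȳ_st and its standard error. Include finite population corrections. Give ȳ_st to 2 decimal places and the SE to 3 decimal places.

ȳ_st ≈ 35.43, SE ≈ 0.471

ȳ_st = Σ W_h ȳ_h = (1500·37.6 + 4000·27.7 + 4600·40.0 + 1200·41.0)/11300 = 35.43363
V̂(ȳ_st) = Σ W_h² (1 − n_h/N_h) s_h²/n_h, with W_h = N_h/N and N = 11300:
  stratum A: (1500/11300)²·(1 − 215/1500)·17.48²/215 = 0.0214527
  stratum B: (4000/11300)²·(1 − 182/4000)·11.91²/182 = 0.0932162
  stratum C: (4600/11300)²·(1 − 773/4600)·19.00²/773 = 0.0643854
  stratum D: (1200/11300)²·(1 − 85/1200)·18.62²/85 = 0.0427405
V̂(ȳ_st) = 0.221795
SE(ȳ_st) = √0.221795 = 0.470951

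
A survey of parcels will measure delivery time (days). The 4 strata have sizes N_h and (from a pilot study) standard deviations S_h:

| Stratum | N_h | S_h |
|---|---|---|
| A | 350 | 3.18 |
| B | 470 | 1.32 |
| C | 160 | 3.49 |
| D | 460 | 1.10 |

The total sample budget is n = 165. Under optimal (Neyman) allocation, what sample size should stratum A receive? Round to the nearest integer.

Neyman allocation: n_h = n · N_h S_h / Σ N_i S_i, with n = 165.
  stratum A: N_h·S_h = 350·3.18 = 1113.00
  stratum B: N_h·S_h = 470·1.32 = 620.40
  stratum C: N_h·S_h = 160·3.49 = 558.40
  stratum D: N_h·S_h = 460·1.10 = 506.00
Σ N_h S_h = 2797.80
n for stratum A = 165·1113.00/2797.80 = 65.639 → 66

66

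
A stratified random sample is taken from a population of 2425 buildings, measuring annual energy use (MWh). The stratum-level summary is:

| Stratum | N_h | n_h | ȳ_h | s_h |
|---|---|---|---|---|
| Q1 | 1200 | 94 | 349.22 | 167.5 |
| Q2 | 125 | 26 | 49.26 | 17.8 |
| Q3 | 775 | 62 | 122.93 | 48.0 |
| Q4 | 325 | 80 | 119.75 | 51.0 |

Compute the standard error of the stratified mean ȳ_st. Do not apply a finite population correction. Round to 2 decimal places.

SE(ȳ_st) ≈ 8.80

V̂(ȳ_st) = Σ W_h² s_h²/n_h, with W_h = N_h/N and N = 2425:
  stratum Q1: (1200/2425)²·167.5²/94 = 73.0871
  stratum Q2: (125/2425)²·17.8²/26 = 0.032379
  stratum Q3: (775/2425)²·48.0²/62 = 3.79551
  stratum Q4: (325/2425)²·51.0²/80 = 0.583974
V̂(ȳ_st) = 77.499
SE(ȳ_st) = √77.499 = 8.80335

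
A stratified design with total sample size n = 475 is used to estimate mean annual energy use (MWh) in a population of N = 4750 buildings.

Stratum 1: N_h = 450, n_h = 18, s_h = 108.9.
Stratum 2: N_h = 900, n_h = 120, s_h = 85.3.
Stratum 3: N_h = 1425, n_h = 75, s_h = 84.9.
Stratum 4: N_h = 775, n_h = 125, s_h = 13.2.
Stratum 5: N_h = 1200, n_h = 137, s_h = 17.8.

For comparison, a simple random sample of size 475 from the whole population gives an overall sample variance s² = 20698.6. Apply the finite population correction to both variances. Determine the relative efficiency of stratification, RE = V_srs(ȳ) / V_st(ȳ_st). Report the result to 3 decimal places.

RE ≈ 2.464

V̂(ȳ_st) = Σ W_h² (1 − n_h/N_h) s_h²/n_h, with W_h = N_h/N and N = 4750:
  stratum 1: (450/4750)²·(1 − 18/450)·108.9²/18 = 5.67665
  stratum 2: (900/4750)²·(1 − 120/900)·85.3²/120 = 1.88654
  stratum 3: (1425/4750)²·(1 − 75/1425)·84.9²/75 = 8.19437
  stratum 4: (775/4750)²·(1 − 125/775)·13.2²/125 = 0.0311219
  stratum 5: (1200/4750)²·(1 − 137/1200)·17.8²/137 = 0.130752
V_st = 15.9194
V_srs = (1 − 475/4750)·20698.6/475 = 39.2184
Relative efficiency = V_srs / V_st = 39.2184/15.9194 = 2.4636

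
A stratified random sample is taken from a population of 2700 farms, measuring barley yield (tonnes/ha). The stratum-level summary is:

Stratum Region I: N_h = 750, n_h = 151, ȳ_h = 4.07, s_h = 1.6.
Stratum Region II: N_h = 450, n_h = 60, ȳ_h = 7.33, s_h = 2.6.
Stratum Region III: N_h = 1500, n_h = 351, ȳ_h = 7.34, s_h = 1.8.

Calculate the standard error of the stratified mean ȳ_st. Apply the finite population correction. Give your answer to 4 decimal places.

V̂(ȳ_st) = Σ W_h² (1 − n_h/N_h) s_h²/n_h, with W_h = N_h/N and N = 2700:
  stratum Region I: (750/2700)²·(1 − 151/750)·1.6²/151 = 0.00104478
  stratum Region II: (450/2700)²·(1 − 60/450)·2.6²/60 = 0.00271235
  stratum Region III: (1500/2700)²·(1 − 351/1500)·1.8²/351 = 0.00218234
V̂(ȳ_st) = 0.00593946
SE(ȳ_st) = √0.00593946 = 0.0770679

SE(ȳ_st) ≈ 0.0771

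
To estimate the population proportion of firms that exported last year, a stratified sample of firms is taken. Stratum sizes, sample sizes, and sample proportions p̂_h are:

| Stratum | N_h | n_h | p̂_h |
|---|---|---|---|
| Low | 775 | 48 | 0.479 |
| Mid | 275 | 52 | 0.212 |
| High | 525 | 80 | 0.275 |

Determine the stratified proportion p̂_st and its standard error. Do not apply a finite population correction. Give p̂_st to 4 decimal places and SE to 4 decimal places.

p̂_st ≈ 0.3644, SE ≈ 0.0408

N = 1575; stratum weights W_h = N_h/N.
p̂_st = Σ W_h p̂_h = (775·0.479 + 275·0.212 + 525·0.275)/1575 = 0.36438
V̂(p̂_st) = Σ W_h² p̂_h(1−p̂_h)/(n_h−1):
  stratum Low: (775/1575)²·0.479·0.521/47 = 0.00128563
  stratum Mid: (275/1575)²·0.212·0.788/51 = 9.98611e-05
  stratum High: (525/1575)²·0.275·0.725/79 = 0.000280415
V̂(p̂_st) = 0.00166591; SE = √V̂ = 0.0408156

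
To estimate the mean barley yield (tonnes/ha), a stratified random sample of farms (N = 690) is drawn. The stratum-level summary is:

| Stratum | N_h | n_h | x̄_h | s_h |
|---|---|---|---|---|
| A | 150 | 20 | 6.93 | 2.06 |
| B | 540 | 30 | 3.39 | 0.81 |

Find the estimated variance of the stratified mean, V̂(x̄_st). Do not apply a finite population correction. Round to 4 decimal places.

V̂(x̄_st) ≈ 0.0234

V̂(x̄_st) = Σ W_h² s_h²/n_h, with W_h = N_h/N and N = 690:
  stratum A: (150/690)²·2.06²/20 = 0.0100274
  stratum B: (540/690)²·0.81²/30 = 0.0133949
V̂(x̄_st) = 0.0234223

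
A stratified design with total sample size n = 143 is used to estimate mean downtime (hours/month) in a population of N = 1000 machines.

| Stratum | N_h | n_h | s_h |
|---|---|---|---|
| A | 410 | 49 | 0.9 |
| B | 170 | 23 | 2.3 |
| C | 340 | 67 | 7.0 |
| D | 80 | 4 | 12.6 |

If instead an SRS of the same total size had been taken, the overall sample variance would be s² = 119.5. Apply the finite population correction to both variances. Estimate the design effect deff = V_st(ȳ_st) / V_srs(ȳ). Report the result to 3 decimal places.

V̂(ȳ_st) = Σ W_h² (1 − n_h/N_h) s_h²/n_h, with W_h = N_h/N and N = 1000:
  stratum A: (410/1000)²·(1 − 49/410)·0.9²/49 = 0.0024467
  stratum B: (170/1000)²·(1 − 23/170)·2.3²/23 = 0.0057477
  stratum C: (340/1000)²·(1 − 67/340)·7.0²/67 = 0.0678833
  stratum D: (80/1000)²·(1 − 4/80)·12.6²/4 = 0.241315
V_st = 0.317393
V_srs = (1 − 143/1000)·119.5/143 = 0.716164
deff = V_st / V_srs = 0.317393/0.716164 = 0.4432

deff ≈ 0.443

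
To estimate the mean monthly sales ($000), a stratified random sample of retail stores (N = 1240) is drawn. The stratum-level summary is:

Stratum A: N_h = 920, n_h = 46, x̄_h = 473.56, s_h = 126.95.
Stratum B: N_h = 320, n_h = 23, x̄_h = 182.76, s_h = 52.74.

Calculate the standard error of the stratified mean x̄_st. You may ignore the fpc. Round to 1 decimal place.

SE(x̄_st) ≈ 14.2

V̂(x̄_st) = Σ W_h² s_h²/n_h, with W_h = N_h/N and N = 1240:
  stratum A: (920/1240)²·126.95²/46 = 192.859
  stratum B: (320/1240)²·52.74²/23 = 8.05395
V̂(x̄_st) = 200.913
SE(x̄_st) = √200.913 = 14.1744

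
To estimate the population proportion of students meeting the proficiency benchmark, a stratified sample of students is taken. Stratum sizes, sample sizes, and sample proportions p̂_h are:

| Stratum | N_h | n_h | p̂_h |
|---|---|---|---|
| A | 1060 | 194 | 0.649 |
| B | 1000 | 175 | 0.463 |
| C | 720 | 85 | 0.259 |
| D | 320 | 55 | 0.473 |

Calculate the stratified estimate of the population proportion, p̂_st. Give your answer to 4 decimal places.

p̂_st ≈ 0.4803

N = 3100; stratum weights W_h = N_h/N.
p̂_st = Σ W_h p̂_h = (1060·0.649 + 1000·0.463 + 720·0.259 + 320·0.473)/3100 = 0.48025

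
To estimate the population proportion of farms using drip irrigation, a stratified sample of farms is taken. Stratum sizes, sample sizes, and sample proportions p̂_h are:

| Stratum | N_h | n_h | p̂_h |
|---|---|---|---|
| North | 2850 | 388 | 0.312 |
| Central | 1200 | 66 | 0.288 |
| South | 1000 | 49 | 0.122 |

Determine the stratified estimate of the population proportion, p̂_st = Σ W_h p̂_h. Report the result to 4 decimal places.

N = 5050; stratum weights W_h = N_h/N.
p̂_st = Σ W_h p̂_h = (2850·0.312 + 1200·0.288 + 1000·0.122)/5050 = 0.26867

p̂_st ≈ 0.2687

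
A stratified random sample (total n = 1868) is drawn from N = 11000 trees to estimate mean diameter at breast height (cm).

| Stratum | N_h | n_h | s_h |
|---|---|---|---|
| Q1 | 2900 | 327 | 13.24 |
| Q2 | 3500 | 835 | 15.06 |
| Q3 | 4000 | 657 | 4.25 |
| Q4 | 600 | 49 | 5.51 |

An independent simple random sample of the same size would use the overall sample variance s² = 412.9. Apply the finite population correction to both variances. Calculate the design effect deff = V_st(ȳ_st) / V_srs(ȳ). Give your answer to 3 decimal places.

deff ≈ 0.320

V̂(ȳ_st) = Σ W_h² (1 − n_h/N_h) s_h²/n_h, with W_h = N_h/N and N = 11000:
  stratum Q1: (2900/11000)²·(1 − 327/2900)·13.24²/327 = 0.0330583
  stratum Q2: (3500/11000)²·(1 − 835/3500)·15.06²/835 = 0.0209384
  stratum Q3: (4000/11000)²·(1 − 657/4000)·4.25²/657 = 0.00303825
  stratum Q4: (600/11000)²·(1 − 49/600)·5.51²/49 = 0.00169287
V_st = 0.0587278
V_srs = (1 − 1868/11000)·412.9/1868 = 0.183502
deff = V_st / V_srs = 0.0587278/0.183502 = 0.3200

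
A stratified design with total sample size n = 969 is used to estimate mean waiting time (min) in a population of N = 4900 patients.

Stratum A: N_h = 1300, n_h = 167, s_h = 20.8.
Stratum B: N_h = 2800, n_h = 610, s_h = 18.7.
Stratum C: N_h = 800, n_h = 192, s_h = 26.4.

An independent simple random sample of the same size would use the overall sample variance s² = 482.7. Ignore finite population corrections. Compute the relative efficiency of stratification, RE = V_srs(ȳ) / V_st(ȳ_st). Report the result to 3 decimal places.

RE ≈ 1.068

V̂(ȳ_st) = Σ W_h² s_h²/n_h, with W_h = N_h/N and N = 4900:
  stratum A: (1300/4900)²·20.8²/167 = 0.18235
  stratum B: (2800/4900)²·18.7²/610 = 0.187188
  stratum C: (800/4900)²·26.4²/192 = 0.0967597
V_st = 0.466297
V_srs = s²/n = 482.7/969 = 0.498142
Relative efficiency = V_srs / V_st = 0.498142/0.466297 = 1.0683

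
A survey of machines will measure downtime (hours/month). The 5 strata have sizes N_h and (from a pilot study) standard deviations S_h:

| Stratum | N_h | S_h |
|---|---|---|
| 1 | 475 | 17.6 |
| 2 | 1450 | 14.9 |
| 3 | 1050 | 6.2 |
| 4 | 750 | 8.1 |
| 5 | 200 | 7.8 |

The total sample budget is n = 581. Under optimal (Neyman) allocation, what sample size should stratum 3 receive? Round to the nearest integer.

86

Neyman allocation: n_h = n · N_h S_h / Σ N_i S_i, with n = 581.
  stratum 1: N_h·S_h = 475·17.6 = 8360.00
  stratum 2: N_h·S_h = 1450·14.9 = 21605.00
  stratum 3: N_h·S_h = 1050·6.2 = 6510.00
  stratum 4: N_h·S_h = 750·8.1 = 6075.00
  stratum 5: N_h·S_h = 200·7.8 = 1560.00
Σ N_h S_h = 44110.00
n for stratum 3 = 581·6510.00/44110.00 = 85.747 → 86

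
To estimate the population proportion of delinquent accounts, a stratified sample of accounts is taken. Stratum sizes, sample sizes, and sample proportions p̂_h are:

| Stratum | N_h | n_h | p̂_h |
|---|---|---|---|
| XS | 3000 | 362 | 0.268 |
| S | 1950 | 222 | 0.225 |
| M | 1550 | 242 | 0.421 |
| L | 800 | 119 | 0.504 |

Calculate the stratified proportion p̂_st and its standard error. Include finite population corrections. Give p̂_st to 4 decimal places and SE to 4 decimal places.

p̂_st ≈ 0.3149, SE ≈ 0.0138

N = 7300; stratum weights W_h = N_h/N.
p̂_st = Σ W_h p̂_h = (3000·0.268 + 1950·0.225 + 1550·0.421 + 800·0.504)/7300 = 0.31486
V̂(p̂_st) = Σ W_h² (1 − n_h/N_h) p̂_h(1−p̂_h)/(n_h−1):
  stratum XS: (3000/7300)²·(1 − 362/3000)·0.268·0.732/361 = 8.07029e-05
  stratum S: (1950/7300)²·(1 − 222/1950)·0.225·0.775/221 = 4.98913e-05
  stratum M: (1550/7300)²·(1 − 242/1550)·0.421·0.579/241 = 3.84802e-05
  stratum L: (800/7300)²·(1 − 119/800)·0.504·0.496/118 = 2.16582e-05
V̂(p̂_st) = 0.000190733; SE = √V̂ = 0.0138106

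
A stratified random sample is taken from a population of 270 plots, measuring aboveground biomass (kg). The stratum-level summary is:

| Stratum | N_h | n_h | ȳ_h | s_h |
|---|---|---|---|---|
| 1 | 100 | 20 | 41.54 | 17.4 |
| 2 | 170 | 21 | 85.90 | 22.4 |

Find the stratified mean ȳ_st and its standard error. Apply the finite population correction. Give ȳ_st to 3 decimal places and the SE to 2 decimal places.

ȳ_st = Σ W_h ȳ_h = (100·41.54 + 170·85.90)/270 = 69.47037
V̂(ȳ_st) = Σ W_h² (1 − n_h/N_h) s_h²/n_h, with W_h = N_h/N and N = 270:
  stratum 1: (100/270)²·(1 − 20/100)·17.4²/20 = 1.66123
  stratum 2: (170/270)²·(1 − 21/170)·22.4²/21 = 8.30203
V̂(ȳ_st) = 9.96327
SE(ȳ_st) = √9.96327 = 3.15646

ȳ_st ≈ 69.470, SE ≈ 3.16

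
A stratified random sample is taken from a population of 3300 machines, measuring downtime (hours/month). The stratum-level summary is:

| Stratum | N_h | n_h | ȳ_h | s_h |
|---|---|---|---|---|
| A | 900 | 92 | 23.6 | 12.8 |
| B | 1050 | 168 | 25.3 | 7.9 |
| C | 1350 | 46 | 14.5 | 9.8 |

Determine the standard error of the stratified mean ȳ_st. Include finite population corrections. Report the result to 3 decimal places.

V̂(ȳ_st) = Σ W_h² (1 − n_h/N_h) s_h²/n_h, with W_h = N_h/N and N = 3300:
  stratum A: (900/3300)²·(1 − 92/900)·12.8²/92 = 0.118921
  stratum B: (1050/3300)²·(1 − 168/1050)·7.9²/168 = 0.0315918
  stratum C: (1350/3300)²·(1 − 46/1350)·9.8²/46 = 0.337503
V̂(ȳ_st) = 0.488016
SE(ȳ_st) = √0.488016 = 0.698581

SE(ȳ_st) ≈ 0.699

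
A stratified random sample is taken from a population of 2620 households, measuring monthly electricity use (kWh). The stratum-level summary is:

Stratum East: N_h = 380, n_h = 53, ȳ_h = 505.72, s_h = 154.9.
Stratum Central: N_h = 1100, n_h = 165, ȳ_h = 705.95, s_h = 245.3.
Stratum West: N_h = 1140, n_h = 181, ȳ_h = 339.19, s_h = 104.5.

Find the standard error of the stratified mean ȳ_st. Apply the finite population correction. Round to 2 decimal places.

SE(ȳ_st) ≈ 8.51

V̂(ȳ_st) = Σ W_h² (1 − n_h/N_h) s_h²/n_h, with W_h = N_h/N and N = 2620:
  stratum East: (380/2620)²·(1 − 53/380)·154.9²/53 = 8.19513
  stratum Central: (1100/2620)²·(1 − 165/1100)·245.3²/165 = 54.6403
  stratum West: (1140/2620)²·(1 − 181/1140)·104.5²/181 = 9.60893
V̂(ȳ_st) = 72.4443
SE(ȳ_st) = √72.4443 = 8.51142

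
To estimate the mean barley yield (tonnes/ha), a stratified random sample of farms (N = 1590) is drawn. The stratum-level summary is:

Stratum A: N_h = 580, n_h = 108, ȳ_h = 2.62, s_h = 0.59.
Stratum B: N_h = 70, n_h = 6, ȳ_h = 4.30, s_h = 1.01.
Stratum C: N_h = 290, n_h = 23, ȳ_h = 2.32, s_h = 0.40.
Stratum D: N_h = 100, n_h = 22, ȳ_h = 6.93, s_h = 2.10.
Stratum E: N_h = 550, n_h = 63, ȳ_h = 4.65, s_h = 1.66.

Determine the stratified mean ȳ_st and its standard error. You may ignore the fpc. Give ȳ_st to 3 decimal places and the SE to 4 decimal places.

ȳ_st ≈ 3.613, SE ≈ 0.0838

ȳ_st = Σ W_h ȳ_h = (580·2.62 + 70·4.30 + 290·2.32 + 100·6.93 + 550·4.65)/1590 = 3.61252
V̂(ȳ_st) = Σ W_h² s_h²/n_h, with W_h = N_h/N and N = 1590:
  stratum A: (580/1590)²·0.59²/108 = 0.000428886
  stratum B: (70/1590)²·1.01²/6 = 0.000329529
  stratum C: (290/1590)²·0.40²/23 = 0.000231416
  stratum D: (100/1590)²·2.10²/22 = 0.000792906
  stratum E: (550/1590)²·1.66²/63 = 0.00523368
V̂(ȳ_st) = 0.00701641
SE(ȳ_st) = √0.00701641 = 0.083764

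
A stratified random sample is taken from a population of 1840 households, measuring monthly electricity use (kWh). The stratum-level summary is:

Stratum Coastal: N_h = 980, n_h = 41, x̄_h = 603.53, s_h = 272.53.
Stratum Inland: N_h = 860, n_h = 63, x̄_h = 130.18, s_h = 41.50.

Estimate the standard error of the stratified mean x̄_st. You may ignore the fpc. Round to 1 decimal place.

V̂(x̄_st) = Σ W_h² s_h²/n_h, with W_h = N_h/N and N = 1840:
  stratum Coastal: (980/1840)²·272.53²/41 = 513.879
  stratum Inland: (860/1840)²·41.50²/63 = 5.97196
V̂(x̄_st) = 519.851
SE(x̄_st) = √519.851 = 22.8003

SE(x̄_st) ≈ 22.8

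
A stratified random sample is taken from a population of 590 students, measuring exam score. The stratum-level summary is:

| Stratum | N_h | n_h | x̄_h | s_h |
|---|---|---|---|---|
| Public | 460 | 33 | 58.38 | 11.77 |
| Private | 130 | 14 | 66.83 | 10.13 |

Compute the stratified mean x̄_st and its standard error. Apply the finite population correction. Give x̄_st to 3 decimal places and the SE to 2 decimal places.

x̄_st = Σ W_h x̄_h = (460·58.38 + 130·66.83)/590 = 60.24186
V̂(x̄_st) = Σ W_h² (1 − n_h/N_h) s_h²/n_h, with W_h = N_h/N and N = 590:
  stratum Public: (460/590)²·(1 − 33/460)·11.77²/33 = 2.36876
  stratum Private: (130/590)²·(1 − 14/130)·10.13²/14 = 0.317532
V̂(x̄_st) = 2.68629
SE(x̄_st) = √2.68629 = 1.63899

x̄_st ≈ 60.242, SE ≈ 1.64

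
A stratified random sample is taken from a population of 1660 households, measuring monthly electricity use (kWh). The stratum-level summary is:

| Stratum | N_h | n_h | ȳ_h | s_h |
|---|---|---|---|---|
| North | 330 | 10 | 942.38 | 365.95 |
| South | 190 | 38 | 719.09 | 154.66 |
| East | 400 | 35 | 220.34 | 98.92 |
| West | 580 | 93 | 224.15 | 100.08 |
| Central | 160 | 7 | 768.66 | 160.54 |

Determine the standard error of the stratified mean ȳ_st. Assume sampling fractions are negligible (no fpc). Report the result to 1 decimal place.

V̂(ȳ_st) = Σ W_h² s_h²/n_h, with W_h = N_h/N and N = 1660:
  stratum North: (330/1660)²·365.95²/10 = 529.243
  stratum South: (190/1660)²·154.66²/38 = 8.24638
  stratum East: (400/1660)²·98.92²/35 = 16.2332
  stratum West: (580/1660)²·100.08²/93 = 13.1478
  stratum Central: (160/1660)²·160.54²/7 = 34.2052
V̂(ȳ_st) = 601.076
SE(ȳ_st) = √601.076 = 24.5168

SE(ȳ_st) ≈ 24.5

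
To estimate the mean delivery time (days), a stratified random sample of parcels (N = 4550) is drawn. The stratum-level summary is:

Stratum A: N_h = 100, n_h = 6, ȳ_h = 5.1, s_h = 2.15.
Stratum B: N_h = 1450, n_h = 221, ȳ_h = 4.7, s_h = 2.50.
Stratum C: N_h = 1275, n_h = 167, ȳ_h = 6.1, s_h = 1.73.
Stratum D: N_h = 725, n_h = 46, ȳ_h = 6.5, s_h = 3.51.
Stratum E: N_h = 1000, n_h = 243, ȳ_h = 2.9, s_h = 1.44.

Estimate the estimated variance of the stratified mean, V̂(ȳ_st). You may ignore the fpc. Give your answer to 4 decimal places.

V̂(ȳ_st) = Σ W_h² s_h²/n_h, with W_h = N_h/N and N = 4550:
  stratum A: (100/4550)²·2.15²/6 = 0.000372137
  stratum B: (1450/4550)²·2.50²/221 = 0.00287211
  stratum C: (1275/4550)²·1.73²/167 = 0.00140726
  stratum D: (725/4550)²·3.51²/46 = 0.00680001
  stratum E: (1000/4550)²·1.44²/243 = 0.000412189
V̂(ȳ_st) = 0.0118637

V̂(ȳ_st) ≈ 0.0119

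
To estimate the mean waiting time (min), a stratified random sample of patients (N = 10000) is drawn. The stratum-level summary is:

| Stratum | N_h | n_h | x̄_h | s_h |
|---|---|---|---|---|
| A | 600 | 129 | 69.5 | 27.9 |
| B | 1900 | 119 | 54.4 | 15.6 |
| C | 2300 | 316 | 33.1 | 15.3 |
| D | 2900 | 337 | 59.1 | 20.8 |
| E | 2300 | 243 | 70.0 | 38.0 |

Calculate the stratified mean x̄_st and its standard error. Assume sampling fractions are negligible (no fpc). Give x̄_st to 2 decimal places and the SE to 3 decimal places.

x̄_st = Σ W_h x̄_h = (600·69.5 + 1900·54.4 + 2300·33.1 + 2900·59.1 + 2300·70.0)/10000 = 55.35800
V̂(x̄_st) = Σ W_h² s_h²/n_h, with W_h = N_h/N and N = 10000:
  stratum A: (600/10000)²·27.9²/129 = 0.0217231
  stratum B: (1900/10000)²·15.6²/119 = 0.073826
  stratum C: (2300/10000)²·15.3²/316 = 0.0391879
  stratum D: (2900/10000)²·20.8²/337 = 0.107967
  stratum E: (2300/10000)²·38.0²/243 = 0.314352
V̂(x̄_st) = 0.557057
SE(x̄_st) = √0.557057 = 0.746362

x̄_st ≈ 55.36, SE ≈ 0.746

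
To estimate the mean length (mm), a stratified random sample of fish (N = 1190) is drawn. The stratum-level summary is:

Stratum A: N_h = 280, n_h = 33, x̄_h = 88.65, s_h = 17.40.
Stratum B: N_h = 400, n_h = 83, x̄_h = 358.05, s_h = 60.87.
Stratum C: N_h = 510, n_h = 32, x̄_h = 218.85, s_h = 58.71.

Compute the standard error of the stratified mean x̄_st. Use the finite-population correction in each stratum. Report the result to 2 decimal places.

SE(x̄_st) ≈ 4.79

V̂(x̄_st) = Σ W_h² (1 − n_h/N_h) s_h²/n_h, with W_h = N_h/N and N = 1190:
  stratum A: (280/1190)²·(1 − 33/280)·17.40²/33 = 0.44807
  stratum B: (400/1190)²·(1 − 83/400)·60.87²/83 = 3.99718
  stratum C: (510/1190)²·(1 − 32/510)·58.71²/32 = 18.5429
V̂(x̄_st) = 22.9882
SE(x̄_st) = √22.9882 = 4.7946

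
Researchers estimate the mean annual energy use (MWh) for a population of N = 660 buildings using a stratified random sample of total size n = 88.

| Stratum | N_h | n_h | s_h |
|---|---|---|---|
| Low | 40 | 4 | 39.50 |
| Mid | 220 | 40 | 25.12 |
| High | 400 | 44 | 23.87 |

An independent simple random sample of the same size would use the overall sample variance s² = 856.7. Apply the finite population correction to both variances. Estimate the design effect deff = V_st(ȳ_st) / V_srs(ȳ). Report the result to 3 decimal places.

deff ≈ 0.825

V̂(ȳ_st) = Σ W_h² (1 − n_h/N_h) s_h²/n_h, with W_h = N_h/N and N = 660:
  stratum Low: (40/660)²·(1 − 4/40)·39.50²/4 = 1.28946
  stratum Mid: (220/660)²·(1 − 40/220)·25.12²/40 = 1.43412
  stratum High: (400/660)²·(1 − 44/400)·23.87²/44 = 4.23325
V_st = 6.95684
V_srs = (1 − 88/660)·856.7/88 = 8.4372
deff = V_st / V_srs = 6.95684/8.4372 = 0.8245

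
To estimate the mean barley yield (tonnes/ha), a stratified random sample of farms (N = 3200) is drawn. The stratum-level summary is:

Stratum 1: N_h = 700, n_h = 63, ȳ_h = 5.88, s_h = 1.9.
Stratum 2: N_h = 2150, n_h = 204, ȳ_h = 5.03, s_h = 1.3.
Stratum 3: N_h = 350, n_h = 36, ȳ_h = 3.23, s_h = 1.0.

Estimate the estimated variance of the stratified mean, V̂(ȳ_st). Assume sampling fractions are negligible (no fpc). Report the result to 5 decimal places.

V̂(ȳ_st) = Σ W_h² s_h²/n_h, with W_h = N_h/N and N = 3200:
  stratum 1: (700/3200)²·1.9²/63 = 0.00274197
  stratum 2: (2150/3200)²·1.3²/204 = 0.00373967
  stratum 3: (350/3200)²·1.0²/36 = 0.000332303
V̂(ȳ_st) = 0.00681394

V̂(ȳ_st) ≈ 0.00681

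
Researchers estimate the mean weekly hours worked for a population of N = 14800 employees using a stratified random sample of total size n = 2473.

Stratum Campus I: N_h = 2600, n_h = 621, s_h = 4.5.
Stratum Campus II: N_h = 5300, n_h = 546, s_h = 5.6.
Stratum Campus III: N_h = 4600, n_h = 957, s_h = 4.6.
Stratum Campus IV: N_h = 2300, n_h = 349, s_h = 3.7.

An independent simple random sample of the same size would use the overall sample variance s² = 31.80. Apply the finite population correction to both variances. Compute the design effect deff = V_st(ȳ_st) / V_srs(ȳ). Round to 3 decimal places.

V̂(ȳ_st) = Σ W_h² (1 − n_h/N_h) s_h²/n_h, with W_h = N_h/N and N = 14800:
  stratum Campus I: (2600/14800)²·(1 − 621/2600)·4.5²/621 = 0.000766001
  stratum Campus II: (5300/14800)²·(1 − 546/5300)·5.6²/546 = 0.00660686
  stratum Campus III: (4600/14800)²·(1 − 957/4600)·4.6²/957 = 0.0016916
  stratum Campus IV: (2300/14800)²·(1 − 349/2300)·3.7²/349 = 0.0008036
V_st = 0.00986806
V_srs = (1 − 2473/14800)·31.80/2473 = 0.0107102
deff = V_st / V_srs = 0.00986806/0.0107102 = 0.9214

deff ≈ 0.921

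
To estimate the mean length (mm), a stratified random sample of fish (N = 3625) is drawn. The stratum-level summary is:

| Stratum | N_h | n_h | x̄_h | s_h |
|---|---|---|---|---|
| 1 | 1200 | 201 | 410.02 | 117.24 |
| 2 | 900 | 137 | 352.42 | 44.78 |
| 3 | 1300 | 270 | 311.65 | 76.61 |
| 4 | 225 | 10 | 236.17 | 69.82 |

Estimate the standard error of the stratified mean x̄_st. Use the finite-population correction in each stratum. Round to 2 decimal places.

SE(x̄_st) ≈ 3.32

V̂(x̄_st) = Σ W_h² (1 − n_h/N_h) s_h²/n_h, with W_h = N_h/N and N = 3625:
  stratum 1: (1200/3625)²·(1 − 201/1200)·117.24²/201 = 6.23859
  stratum 2: (900/3625)²·(1 − 137/900)·44.78²/137 = 0.764889
  stratum 3: (1300/3625)²·(1 − 270/1300)·76.61²/270 = 2.21499
  stratum 4: (225/3625)²·(1 − 10/225)·69.82²/10 = 1.79459
V̂(x̄_st) = 11.0131
SE(x̄_st) = √11.0131 = 3.31859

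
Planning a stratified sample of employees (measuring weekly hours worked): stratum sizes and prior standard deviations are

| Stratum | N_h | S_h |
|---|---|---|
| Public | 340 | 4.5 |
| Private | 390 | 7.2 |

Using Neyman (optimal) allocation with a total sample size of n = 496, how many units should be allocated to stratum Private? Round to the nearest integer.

Neyman allocation: n_h = n · N_h S_h / Σ N_i S_i, with n = 496.
  stratum Public: N_h·S_h = 340·4.5 = 1530.00
  stratum Private: N_h·S_h = 390·7.2 = 2808.00
Σ N_h S_h = 4338.00
n for stratum Private = 496·2808.00/4338.00 = 321.062 → 321

321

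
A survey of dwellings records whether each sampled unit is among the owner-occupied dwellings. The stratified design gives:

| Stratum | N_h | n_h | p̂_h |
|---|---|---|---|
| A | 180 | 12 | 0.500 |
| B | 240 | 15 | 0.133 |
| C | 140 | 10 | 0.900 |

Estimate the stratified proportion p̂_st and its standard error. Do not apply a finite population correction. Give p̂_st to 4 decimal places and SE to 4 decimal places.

N = 560; stratum weights W_h = N_h/N.
p̂_st = Σ W_h p̂_h = (180·0.500 + 240·0.133 + 140·0.900)/560 = 0.44271
V̂(p̂_st) = Σ W_h² p̂_h(1−p̂_h)/(n_h−1):
  stratum A: (180/560)²·0.500·0.500/11 = 0.0023481
  stratum B: (240/560)²·0.133·0.867/14 = 0.00151283
  stratum C: (140/560)²·0.900·0.100/9 = 0.000625
V̂(p̂_st) = 0.00448592; SE = √V̂ = 0.066977

p̂_st ≈ 0.4427, SE ≈ 0.0670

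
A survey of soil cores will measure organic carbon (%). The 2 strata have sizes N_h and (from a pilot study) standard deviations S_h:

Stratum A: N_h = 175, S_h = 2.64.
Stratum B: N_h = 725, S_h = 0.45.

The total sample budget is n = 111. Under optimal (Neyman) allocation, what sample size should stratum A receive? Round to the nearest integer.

65

Neyman allocation: n_h = n · N_h S_h / Σ N_i S_i, with n = 111.
  stratum A: N_h·S_h = 175·2.64 = 462.00
  stratum B: N_h·S_h = 725·0.45 = 326.25
Σ N_h S_h = 788.25
n for stratum A = 111·462.00/788.25 = 65.058 → 65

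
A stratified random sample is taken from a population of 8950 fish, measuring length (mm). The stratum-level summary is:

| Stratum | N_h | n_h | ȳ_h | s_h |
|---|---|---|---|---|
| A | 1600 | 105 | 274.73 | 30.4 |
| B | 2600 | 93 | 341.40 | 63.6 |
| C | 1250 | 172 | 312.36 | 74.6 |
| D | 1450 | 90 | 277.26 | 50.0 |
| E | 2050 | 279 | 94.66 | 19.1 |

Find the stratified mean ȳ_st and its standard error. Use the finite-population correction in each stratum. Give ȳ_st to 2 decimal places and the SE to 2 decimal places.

ȳ_st ≈ 258.52, SE ≈ 2.26

ȳ_st = Σ W_h ȳ_h = (1600·274.73 + 2600·341.40 + 1250·312.36 + 1450·277.26 + 2050·94.66)/8950 = 258.51821
V̂(ȳ_st) = Σ W_h² (1 − n_h/N_h) s_h²/n_h, with W_h = N_h/N and N = 8950:
  stratum A: (1600/8950)²·(1 − 105/1600)·30.4²/105 = 0.262829
  stratum B: (2600/8950)²·(1 − 93/2600)·63.6²/93 = 3.53926
  stratum C: (1250/8950)²·(1 − 172/1250)·74.6²/172 = 0.544292
  stratum D: (1450/8950)²·(1 − 90/1450)·50.0²/90 = 0.683846
  stratum E: (2050/8950)²·(1 − 279/2050)·19.1²/279 = 0.0592637
V̂(ȳ_st) = 5.08949
SE(ȳ_st) = √5.08949 = 2.25599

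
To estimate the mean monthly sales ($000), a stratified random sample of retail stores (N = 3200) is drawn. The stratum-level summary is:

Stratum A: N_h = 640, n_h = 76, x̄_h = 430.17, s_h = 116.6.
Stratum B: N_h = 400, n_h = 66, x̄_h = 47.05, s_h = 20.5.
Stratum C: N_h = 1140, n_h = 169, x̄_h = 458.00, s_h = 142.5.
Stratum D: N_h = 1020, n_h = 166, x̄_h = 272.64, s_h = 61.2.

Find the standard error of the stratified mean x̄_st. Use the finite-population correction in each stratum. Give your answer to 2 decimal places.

V̂(x̄_st) = Σ W_h² (1 − n_h/N_h) s_h²/n_h, with W_h = N_h/N and N = 3200:
  stratum A: (640/3200)²·(1 − 76/640)·116.6²/76 = 6.30584
  stratum B: (400/3200)²·(1 − 66/400)·20.5²/66 = 0.083075
  stratum C: (1140/3200)²·(1 − 169/1140)·142.5²/169 = 12.9887
  stratum D: (1020/3200)²·(1 − 166/1020)·61.2²/166 = 1.91934
V̂(x̄_st) = 21.297
SE(x̄_st) = √21.297 = 4.61487

SE(x̄_st) ≈ 4.61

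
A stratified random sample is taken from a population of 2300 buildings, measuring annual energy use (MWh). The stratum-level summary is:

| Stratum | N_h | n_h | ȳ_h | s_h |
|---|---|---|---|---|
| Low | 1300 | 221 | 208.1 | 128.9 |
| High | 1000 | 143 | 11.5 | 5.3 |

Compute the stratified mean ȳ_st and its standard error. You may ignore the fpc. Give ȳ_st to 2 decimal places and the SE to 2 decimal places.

ȳ_st = Σ W_h ȳ_h = (1300·208.1 + 1000·11.5)/2300 = 122.62174
V̂(ȳ_st) = Σ W_h² s_h²/n_h, with W_h = N_h/N and N = 2300:
  stratum Low: (1300/2300)²·128.9²/221 = 24.0184
  stratum High: (1000/2300)²·5.3²/143 = 0.037133
V̂(ȳ_st) = 24.0556
SE(ȳ_st) = √24.0556 = 4.90465

ȳ_st ≈ 122.62, SE ≈ 4.90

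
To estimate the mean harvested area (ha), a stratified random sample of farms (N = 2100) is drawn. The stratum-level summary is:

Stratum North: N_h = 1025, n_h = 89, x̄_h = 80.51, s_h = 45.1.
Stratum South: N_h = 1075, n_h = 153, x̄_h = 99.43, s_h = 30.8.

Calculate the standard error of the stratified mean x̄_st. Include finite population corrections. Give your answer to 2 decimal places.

SE(x̄_st) ≈ 2.52

V̂(x̄_st) = Σ W_h² (1 − n_h/N_h) s_h²/n_h, with W_h = N_h/N and N = 2100:
  stratum North: (1025/2100)²·(1 − 89/1025)·45.1²/89 = 4.97192
  stratum South: (1075/2100)²·(1 − 153/1075)·30.8²/153 = 1.39351
V̂(x̄_st) = 6.36543
SE(x̄_st) = √6.36543 = 2.52298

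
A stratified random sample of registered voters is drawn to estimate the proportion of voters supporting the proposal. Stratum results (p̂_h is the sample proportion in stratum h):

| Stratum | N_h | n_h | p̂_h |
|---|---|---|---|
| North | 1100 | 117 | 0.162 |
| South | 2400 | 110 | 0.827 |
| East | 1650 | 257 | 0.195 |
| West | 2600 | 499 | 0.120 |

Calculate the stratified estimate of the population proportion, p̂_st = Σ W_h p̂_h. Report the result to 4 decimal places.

N = 7750; stratum weights W_h = N_h/N.
p̂_st = Σ W_h p̂_h = (1100·0.162 + 2400·0.827 + 1650·0.195 + 2600·0.120)/7750 = 0.36087

p̂_st ≈ 0.3609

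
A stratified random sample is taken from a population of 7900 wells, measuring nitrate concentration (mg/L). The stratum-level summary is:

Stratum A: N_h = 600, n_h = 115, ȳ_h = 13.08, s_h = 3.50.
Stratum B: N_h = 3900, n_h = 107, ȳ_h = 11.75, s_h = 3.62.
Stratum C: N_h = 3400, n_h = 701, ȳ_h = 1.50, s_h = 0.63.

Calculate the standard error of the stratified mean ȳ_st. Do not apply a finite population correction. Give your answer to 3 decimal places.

V̂(ȳ_st) = Σ W_h² s_h²/n_h, with W_h = N_h/N and N = 7900:
  stratum A: (600/7900)²·3.50²/115 = 0.00061445
  stratum B: (3900/7900)²·3.62²/107 = 0.0298475
  stratum C: (3400/7900)²·0.63²/701 = 0.000104874
V̂(ȳ_st) = 0.0305669
SE(ȳ_st) = √0.0305669 = 0.174834

SE(ȳ_st) ≈ 0.175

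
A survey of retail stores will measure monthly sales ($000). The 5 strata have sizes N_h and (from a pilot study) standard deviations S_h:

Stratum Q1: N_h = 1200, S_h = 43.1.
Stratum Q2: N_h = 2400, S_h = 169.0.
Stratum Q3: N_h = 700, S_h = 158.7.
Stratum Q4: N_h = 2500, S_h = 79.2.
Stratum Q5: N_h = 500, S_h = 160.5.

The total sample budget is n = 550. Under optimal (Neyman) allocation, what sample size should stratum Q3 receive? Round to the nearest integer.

Neyman allocation: n_h = n · N_h S_h / Σ N_i S_i, with n = 550.
  stratum Q1: N_h·S_h = 1200·43.1 = 51720.00
  stratum Q2: N_h·S_h = 2400·169.0 = 405600.00
  stratum Q3: N_h·S_h = 700·158.7 = 111090.00
  stratum Q4: N_h·S_h = 2500·79.2 = 198000.00
  stratum Q5: N_h·S_h = 500·160.5 = 80250.00
Σ N_h S_h = 846660.00
n for stratum Q3 = 550·111090.00/846660.00 = 72.165 → 72

72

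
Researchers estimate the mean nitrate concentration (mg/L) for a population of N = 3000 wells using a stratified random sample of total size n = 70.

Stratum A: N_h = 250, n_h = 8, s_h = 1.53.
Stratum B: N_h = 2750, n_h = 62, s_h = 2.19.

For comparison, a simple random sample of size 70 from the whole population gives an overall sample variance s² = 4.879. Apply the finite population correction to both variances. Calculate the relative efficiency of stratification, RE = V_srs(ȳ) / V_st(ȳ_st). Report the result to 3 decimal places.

RE ≈ 1.039

V̂(ȳ_st) = Σ W_h² (1 − n_h/N_h) s_h²/n_h, with W_h = N_h/N and N = 3000:
  stratum A: (250/3000)²·(1 − 8/250)·1.53²/8 = 0.00196701
  stratum B: (2750/3000)²·(1 − 62/2750)·2.19²/62 = 0.0635354
V_st = 0.0655024
V_srs = (1 − 70/3000)·4.879/70 = 0.0680737
Relative efficiency = V_srs / V_st = 0.0680737/0.0655024 = 1.0393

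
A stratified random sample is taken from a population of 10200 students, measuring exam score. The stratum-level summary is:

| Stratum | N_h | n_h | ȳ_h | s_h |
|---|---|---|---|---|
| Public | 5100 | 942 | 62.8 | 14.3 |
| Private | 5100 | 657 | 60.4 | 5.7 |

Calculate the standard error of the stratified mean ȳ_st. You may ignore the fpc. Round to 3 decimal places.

V̂(ȳ_st) = Σ W_h² s_h²/n_h, with W_h = N_h/N and N = 10200:
  stratum Public: (5100/10200)²·14.3²/942 = 0.0542702
  stratum Private: (5100/10200)²·5.7²/657 = 0.012363
V̂(ȳ_st) = 0.0666332
SE(ȳ_st) = √0.0666332 = 0.258134

SE(ȳ_st) ≈ 0.258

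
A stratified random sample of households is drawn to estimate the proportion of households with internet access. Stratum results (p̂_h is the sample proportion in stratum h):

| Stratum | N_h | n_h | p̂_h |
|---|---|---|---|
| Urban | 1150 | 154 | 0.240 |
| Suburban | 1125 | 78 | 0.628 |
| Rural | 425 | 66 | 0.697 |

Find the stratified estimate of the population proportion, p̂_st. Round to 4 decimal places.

p̂_st ≈ 0.4736

N = 2700; stratum weights W_h = N_h/N.
p̂_st = Σ W_h p̂_h = (1150·0.240 + 1125·0.628 + 425·0.697)/2700 = 0.47360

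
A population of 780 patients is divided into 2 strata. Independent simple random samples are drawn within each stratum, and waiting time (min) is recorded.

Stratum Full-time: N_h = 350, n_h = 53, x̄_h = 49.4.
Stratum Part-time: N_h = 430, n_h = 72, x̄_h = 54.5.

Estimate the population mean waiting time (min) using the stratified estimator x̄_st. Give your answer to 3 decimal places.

x̄_st ≈ 52.212

N = Σ N_h = 780. Stratum weights W_h = N_h/N.
x̄_st = (350·49.4 + 430·54.5) / 780 = 52.21154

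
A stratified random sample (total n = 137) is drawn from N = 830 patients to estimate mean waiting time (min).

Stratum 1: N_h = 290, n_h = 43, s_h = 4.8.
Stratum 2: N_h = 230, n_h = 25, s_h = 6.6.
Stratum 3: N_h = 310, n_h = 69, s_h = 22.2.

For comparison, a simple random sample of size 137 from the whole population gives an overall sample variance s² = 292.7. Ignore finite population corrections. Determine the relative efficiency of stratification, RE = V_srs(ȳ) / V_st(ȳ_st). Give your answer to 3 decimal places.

RE ≈ 1.787

V̂(ȳ_st) = Σ W_h² s_h²/n_h, with W_h = N_h/N and N = 830:
  stratum 1: (290/830)²·4.8²/43 = 0.0654115
  stratum 2: (230/830)²·6.6²/25 = 0.133797
  stratum 3: (310/830)²·22.2²/69 = 0.996378
V_st = 1.19559
V_srs = s²/n = 292.7/137 = 2.1365
Relative efficiency = V_srs / V_st = 2.1365/1.19559 = 1.7870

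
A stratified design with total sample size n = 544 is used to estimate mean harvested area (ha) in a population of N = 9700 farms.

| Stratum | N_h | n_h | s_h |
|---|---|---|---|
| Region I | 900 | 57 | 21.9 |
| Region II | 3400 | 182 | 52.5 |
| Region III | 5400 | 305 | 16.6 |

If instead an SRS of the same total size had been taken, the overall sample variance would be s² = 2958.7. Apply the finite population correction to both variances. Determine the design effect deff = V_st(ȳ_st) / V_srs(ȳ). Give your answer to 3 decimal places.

deff ≈ 0.408

V̂(ȳ_st) = Σ W_h² (1 − n_h/N_h) s_h²/n_h, with W_h = N_h/N and N = 9700:
  stratum Region I: (900/9700)²·(1 − 57/900)·21.9²/57 = 0.0678485
  stratum Region II: (3400/9700)²·(1 − 182/3400)·52.5²/182 = 1.76104
  stratum Region III: (5400/9700)²·(1 − 305/5400)·16.6²/305 = 0.264187
V_st = 2.09307
V_srs = (1 − 544/9700)·2958.7/544 = 5.13377
deff = V_st / V_srs = 2.09307/5.13377 = 0.4077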